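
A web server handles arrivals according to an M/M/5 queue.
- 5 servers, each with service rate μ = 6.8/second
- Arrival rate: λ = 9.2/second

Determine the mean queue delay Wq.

Traffic intensity: ρ = λ/(cμ) = 9.2/(5×6.8) = 0.2706
Since ρ = 0.2706 < 1, system is stable.
Offered load a = λ/μ = cρ = 9.2/6.8 = 1.3529
P₀ = [ Σₙ₌₀^4 aⁿ/n! + a^5/(5!(1-ρ)) ]⁻¹
Σ = a^0/0! + a^1/1! + a^2/2! + a^3/3! + a^4/4! = 1.0000 + 1.3529 + 0.91522 + 0.41275 + 0.13961 = 3.8205
a^5/(5!(1-ρ)) = 4.5331/(120 × 0.7294) = 0.05179
P₀ = 1/(3.8205 + 0.05179) = 0.2582
Lq = P₀·a^5·ρ / (5!(1-ρ)²) = 0.2582 × 4.5331 × 0.2706 / (120 × 0.5320) = 0.004961
Wq = Lq/λ = 0.0049614/9.2 = 0.0005393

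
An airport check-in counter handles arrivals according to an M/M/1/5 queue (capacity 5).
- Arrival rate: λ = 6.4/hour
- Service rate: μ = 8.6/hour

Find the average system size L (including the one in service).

ρ = λ/μ = 6.4/8.6 = 0.74419
P₀ = (1-ρ)/(1-ρ^(K+1)) = (1-0.74419)/(1-0.74419^6) = 0.2558/0.8301 = 0.3082
P_K = P₀×ρ^K = 0.30815 × 0.74419^5 = 0.30815 × 0.22825 = 0.07034
L = ρ[1 - (K+1)ρ^K + Kρ^(K+1)] / [(1-ρ)(1-ρ^(K+1))]
L = 0.74419 × (1 - 6×0.22825 + 5×0.16986) / ((1 - 0.74419) × (1 - 0.16986)) = 1.6814 passengers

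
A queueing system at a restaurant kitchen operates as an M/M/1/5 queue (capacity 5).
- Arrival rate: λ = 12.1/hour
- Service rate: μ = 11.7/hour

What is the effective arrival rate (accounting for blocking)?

ρ = λ/μ = 12.1/11.7 = 1.0342
P₀ = (1-ρ)/(1-ρ^(K+1)) = (1-1.0342)/(1-1.0342^6) = -0.03420/-0.2236 = 0.1530
P_K = P₀×ρ^K = 0.1530 × 1.0342^5 = 0.1530 × 1.1831 = 0.1810
λ_eff = λ(1-P_K) = 12.1 × (1 - 0.18098) = 12.1 × 0.81902 = 9.9101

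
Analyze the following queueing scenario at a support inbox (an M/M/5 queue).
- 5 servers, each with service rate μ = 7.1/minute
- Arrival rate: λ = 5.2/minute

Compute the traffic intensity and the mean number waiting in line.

Traffic intensity: ρ = λ/(cμ) = 5.2/(5×7.1) = 0.1465
Since ρ = 0.1465 < 1, system is stable.
Offered load a = λ/μ = cρ = 5.2/7.1 = 0.7324
P₀ = [ Σₙ₌₀^4 aⁿ/n! + a^5/(5!(1-ρ)) ]⁻¹
Σ = a^0/0! + a^1/1! + a^2/2! + a^3/3! + a^4/4! = 1.0000 + 0.7324 + 0.2682 + 0.06548 + 0.01199 = 2.0781
a^5/(5!(1-ρ)) = 0.2107/(120 × 0.8535) = 0.002057
P₀ = 1/(2.0781 + 0.002057) = 0.4807
Lq = P₀·a^5·ρ / (5!(1-ρ)²) = 0.4807 × 0.2107 × 0.1465 / (120 × 0.7285) = 0.0001697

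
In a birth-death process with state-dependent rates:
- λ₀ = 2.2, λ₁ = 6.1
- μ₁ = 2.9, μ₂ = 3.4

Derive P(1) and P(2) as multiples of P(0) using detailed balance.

Balance equations:
State 0: λ₀P₀ = μ₁P₁ → P₁ = (λ₀/μ₁)P₀ = (2.2/2.9)P₀ = 0.7586P₀
State 1: P₂ = (λ₀λ₁)/(μ₁μ₂)P₀ = (2.2×6.1)/(2.9×3.4)P₀ = 1.3611P₀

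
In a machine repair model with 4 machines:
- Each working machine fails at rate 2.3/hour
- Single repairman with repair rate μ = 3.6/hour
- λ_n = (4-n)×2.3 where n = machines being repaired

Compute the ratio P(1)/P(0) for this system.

P(1)/P(0) = ∏_{i=0}^{1-1} λ_i/μ_{i+1}
= (4-0)×2.3/3.6
= 2.5556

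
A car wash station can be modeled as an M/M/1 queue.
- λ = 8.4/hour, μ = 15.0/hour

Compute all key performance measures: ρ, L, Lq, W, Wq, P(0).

Step 1: ρ = λ/μ = 8.4/15.0 = 0.5600
Step 2: L = λ/(μ-λ) = 8.4/6.60 = 1.2727
Step 3: Lq = λ²/(μ(μ-λ)) = 70.56/(15.0×6.60) = 0.7127
Step 4: W = 1/(μ-λ) = 1/6.60 = 0.151515
Step 5: Wq = λ/(μ(μ-λ)) = 8.4/(15.0×6.60) = 0.08485
Step 6: P(0) = 1-ρ = 0.4400
Verify: L = λW = 8.4×0.151515 = 1.2727 ✔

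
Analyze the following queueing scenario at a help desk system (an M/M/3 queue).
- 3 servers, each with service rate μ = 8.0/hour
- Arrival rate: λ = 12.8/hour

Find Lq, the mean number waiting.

Traffic intensity: ρ = λ/(cμ) = 12.8/(3×8.0) = 0.5333
Since ρ = 0.5333 < 1, system is stable.
Offered load a = λ/μ = cρ = 12.8/8.0 = 1.6000
P₀ = [ Σₙ₌₀^2 aⁿ/n! + a^3/(3!(1-ρ)) ]⁻¹
Σ = a^0/0! + a^1/1! + a^2/2! = 1.0000 + 1.6000 + 1.2800 = 3.8800
a^3/(3!(1-ρ)) = 4.09600/(6 × 0.466667) = 1.4629
P₀ = 1/(3.8800 + 1.4629) = 0.1872
Lq = P₀·a^3·ρ / (3!(1-ρ)²) = 0.1872 × 4.0960 × 0.5333 / (6 × 0.2178) = 0.3129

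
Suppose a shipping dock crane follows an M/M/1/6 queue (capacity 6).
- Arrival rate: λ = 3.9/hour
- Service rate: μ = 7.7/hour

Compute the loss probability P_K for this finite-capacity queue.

ρ = λ/μ = 3.9/7.7 = 0.506494
P₀ = (1-ρ)/(1-ρ^(K+1)) = (1-0.506494)/(1-0.506494^7) = 0.4935/0.9914 = 0.4978
P_K = P₀×ρ^K = 0.49776 × 0.506494^6 = 0.49776 × 0.016883 = 0.008404
Blocking probability = 0.84%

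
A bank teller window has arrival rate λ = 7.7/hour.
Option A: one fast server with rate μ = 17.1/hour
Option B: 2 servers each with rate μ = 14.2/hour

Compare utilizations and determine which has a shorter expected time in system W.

Option A: single server μ = 17.1 (M/M/1)
  ρ_A = 7.7/17.1 = 0.4503
  W_A = 1/(μ-λ) = 1/(17.1-7.7) = 1/9.40 = 0.1064

Option B: 2 servers μ = 14.2 (M/M/2)
  ρ_B = λ/(cμ) = 7.7/(2×14.2) = 0.2711
  Offered load a = λ/μ = cρ = 7.7/14.2 = 0.5423
  P₀ = [ Σₙ₌₀^1 aⁿ/n! + a^2/(2!(1-ρ)) ]⁻¹
  Σ = a^0/0! + a^1/1! = 1.0000 + 0.5423 = 1.5423
  a^2/(2!(1-ρ)) = 0.2940/(2 × 0.7289) = 0.2017
  P₀ = 1/(1.5423 + 0.2017) = 0.5734
  Lq = P₀·a^2·ρ / (2!(1-ρ)²) = 0.57341 × 0.29404 × 0.27113 / (2 × 0.53126) = 0.04302
  Wq_B = Lq/λ = 0.04302/7.7 = 0.005587
  W_B = Wq_B + 1/μ = 0.005587 + 0.07042 = 0.07601

Since W_B = 0.07601 < W_A = 0.1064, Option B (multiple servers) has the shorter time in system.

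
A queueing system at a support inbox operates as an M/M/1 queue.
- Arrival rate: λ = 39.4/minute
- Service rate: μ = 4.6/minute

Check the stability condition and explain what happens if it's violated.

Stability requires ρ = λ/(cμ) < 1
ρ = 39.4/(1 × 4.6) = 39.4/4.60 = 8.5652
Since 8.5652 ≥ 1, the system is UNSTABLE.
Queue grows without bound. Need μ > λ = 39.4.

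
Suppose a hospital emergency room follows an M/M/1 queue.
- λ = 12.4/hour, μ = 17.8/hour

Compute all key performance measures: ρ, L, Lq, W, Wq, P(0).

Step 1: ρ = λ/μ = 12.4/17.8 = 0.6966
Step 2: L = λ/(μ-λ) = 12.4/5.40 = 2.2963
Step 3: Lq = λ²/(μ(μ-λ)) = 153.76/(17.8×5.40) = 1.5997
Step 4: W = 1/(μ-λ) = 1/5.40 = 0.185185
Step 5: Wq = λ/(μ(μ-λ)) = 12.4/(17.8×5.40) = 0.1290
Step 6: P(0) = 1-ρ = 0.3034
Verify: L = λW = 12.4×0.185185 = 2.2963 ✔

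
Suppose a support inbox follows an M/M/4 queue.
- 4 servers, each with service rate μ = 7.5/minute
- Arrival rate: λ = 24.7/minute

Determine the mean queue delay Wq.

Traffic intensity: ρ = λ/(cμ) = 24.7/(4×7.5) = 0.8233
Since ρ = 0.8233 < 1, system is stable.
Offered load a = λ/μ = cρ = 24.7/7.5 = 3.2933
P₀ = [ Σₙ₌₀^3 aⁿ/n! + a^4/(4!(1-ρ)) ]⁻¹
Σ = a^0/0! + a^1/1! + a^2/2! + a^3/3! = 1.0000 + 3.2933 + 5.4230 + 5.9533 = 15.6696
a^4/(4!(1-ρ)) = 117.6367/(24 × 0.176667) = 27.7445
P₀ = 1/(15.6696 + 27.7445) = 0.02303
Lq = P₀·a^4·ρ / (4!(1-ρ)²) = 0.023034 × 117.6367 × 0.82333 / (24 × 0.031211) = 2.9783
Wq = Lq/λ = 2.9783/24.7 = 0.1206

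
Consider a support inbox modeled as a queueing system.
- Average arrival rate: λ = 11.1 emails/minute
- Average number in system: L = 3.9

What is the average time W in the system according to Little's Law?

Little's Law: L = λW, so W = L/λ
W = 3.9/11.1 = 0.3514 minutes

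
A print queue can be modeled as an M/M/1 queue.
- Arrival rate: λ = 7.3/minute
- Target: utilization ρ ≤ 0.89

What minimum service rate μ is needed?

ρ = λ/μ, so μ = λ/ρ
μ ≥ 7.3/0.89 = 8.2022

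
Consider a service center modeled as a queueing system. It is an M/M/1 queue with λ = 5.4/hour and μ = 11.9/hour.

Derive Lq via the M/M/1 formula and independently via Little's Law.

Method 1 (direct): Lq = λ²/(μ(μ-λ)) = 29.16/(11.9 × 6.50) = 0.3770

Method 2 (Little's Law):
W = 1/(μ-λ) = 1/6.50 = 0.153846
Wq = W - 1/μ = 0.153846 - 0.0840336 = 0.06981
Lq = λWq = 5.4 × 0.06981 = 0.3770 ✔ (matches Method 1)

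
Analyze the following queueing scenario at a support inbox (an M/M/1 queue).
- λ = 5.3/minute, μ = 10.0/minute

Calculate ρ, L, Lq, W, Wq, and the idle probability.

Step 1: ρ = λ/μ = 5.3/10.0 = 0.5300
Step 2: L = λ/(μ-λ) = 5.3/4.70 = 1.1277
Step 3: Lq = λ²/(μ(μ-λ)) = 28.09/(10.0×4.70) = 0.5977
Step 4: W = 1/(μ-λ) = 1/4.70 = 0.21277
Step 5: Wq = λ/(μ(μ-λ)) = 5.3/(10.0×4.70) = 0.1128
Step 6: P(0) = 1-ρ = 0.4700
Verify: L = λW = 5.3×0.21277 = 1.1277 ✔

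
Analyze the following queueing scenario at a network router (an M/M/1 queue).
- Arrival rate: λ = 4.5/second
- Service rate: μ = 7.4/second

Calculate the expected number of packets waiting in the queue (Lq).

ρ = λ/μ = 4.5/7.4 = 0.6081
For M/M/1: Lq = λ²/(μ(μ-λ))
Lq = 20.25/(7.4 × 2.90)
Lq = 0.9436 packets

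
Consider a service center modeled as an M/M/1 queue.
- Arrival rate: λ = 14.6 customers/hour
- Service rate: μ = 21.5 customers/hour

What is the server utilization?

Server utilization: ρ = λ/μ
ρ = 14.6/21.5 = 0.6791
The server is busy 67.91% of the time.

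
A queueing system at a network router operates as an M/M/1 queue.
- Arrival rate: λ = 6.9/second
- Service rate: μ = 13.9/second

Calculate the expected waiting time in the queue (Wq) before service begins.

First, compute utilization: ρ = λ/μ = 6.9/13.9 = 0.4964
For M/M/1: Wq = λ/(μ(μ-λ))
Wq = 6.9/(13.9 × (13.9-6.9))
Wq = 6.9/(13.9 × 7.00)
Wq = 0.07091 seconds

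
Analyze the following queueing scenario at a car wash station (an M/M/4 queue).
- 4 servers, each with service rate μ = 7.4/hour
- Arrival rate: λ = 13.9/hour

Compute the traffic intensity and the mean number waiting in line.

Traffic intensity: ρ = λ/(cμ) = 13.9/(4×7.4) = 0.4696
Since ρ = 0.4696 < 1, system is stable.
Offered load a = λ/μ = cρ = 13.9/7.4 = 1.8784
P₀ = [ Σₙ₌₀^3 aⁿ/n! + a^4/(4!(1-ρ)) ]⁻¹
Σ = a^0/0! + a^1/1! + a^2/2! + a^3/3! = 1.00000 + 1.87838 + 1.76415 + 1.10458 = 5.7471
a^4/(4!(1-ρ)) = 12.4489/(24 × 0.5304) = 0.9779
P₀ = 1/(5.7471 + 0.9779) = 0.1487
Lq = P₀·a^4·ρ / (4!(1-ρ)²) = 0.14870 × 12.4489 × 0.46959 / (24 × 0.28133) = 0.1287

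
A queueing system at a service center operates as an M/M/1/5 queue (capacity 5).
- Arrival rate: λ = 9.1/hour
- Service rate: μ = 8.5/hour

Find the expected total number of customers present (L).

ρ = λ/μ = 9.1/8.5 = 1.0706
P₀ = (1-ρ)/(1-ρ^(K+1)) = (1-1.0706)/(1-1.0706^6) = -0.07060/-0.5058 = 0.1396
P_K = P₀×ρ^K = 0.1396 × 1.0706^5 = 0.1396 × 1.4065 = 0.1963
L = ρ[1 - (K+1)ρ^K + Kρ^(K+1)] / [(1-ρ)(1-ρ^(K+1))]
L = 1.0706 × (1 - 6×1.406489 + 5×1.505787) / ((1 - 1.0706) × (1 - 1.505787)) = 2.6984 customers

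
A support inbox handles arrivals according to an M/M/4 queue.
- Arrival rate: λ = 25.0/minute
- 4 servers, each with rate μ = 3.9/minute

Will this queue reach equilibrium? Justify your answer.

Stability requires ρ = λ/(cμ) < 1
ρ = 25.0/(4 × 3.9) = 25.0/15.60 = 1.6026
Since 1.6026 ≥ 1, the system is UNSTABLE.
Need c > λ/μ = 25.0/3.9 = 6.41.
Minimum servers needed: c = 7.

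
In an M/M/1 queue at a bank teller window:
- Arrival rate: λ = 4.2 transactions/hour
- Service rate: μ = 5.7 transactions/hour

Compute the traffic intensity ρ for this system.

Server utilization: ρ = λ/μ
ρ = 4.2/5.7 = 0.7368
The server is busy 73.68% of the time.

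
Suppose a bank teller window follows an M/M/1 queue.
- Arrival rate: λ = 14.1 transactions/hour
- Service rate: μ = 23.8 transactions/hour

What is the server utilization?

Server utilization: ρ = λ/μ
ρ = 14.1/23.8 = 0.5924
The server is busy 59.24% of the time.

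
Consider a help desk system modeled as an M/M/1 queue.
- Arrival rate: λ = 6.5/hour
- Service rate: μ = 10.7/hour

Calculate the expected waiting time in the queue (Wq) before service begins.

First, compute utilization: ρ = λ/μ = 6.5/10.7 = 0.6075
For M/M/1: Wq = λ/(μ(μ-λ))
Wq = 6.5/(10.7 × (10.7-6.5))
Wq = 6.5/(10.7 × 4.20)
Wq = 0.1446 hours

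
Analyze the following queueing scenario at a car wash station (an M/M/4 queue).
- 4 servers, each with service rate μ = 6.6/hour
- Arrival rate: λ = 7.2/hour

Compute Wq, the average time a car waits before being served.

Traffic intensity: ρ = λ/(cμ) = 7.2/(4×6.6) = 0.2727
Since ρ = 0.2727 < 1, system is stable.
Offered load a = λ/μ = cρ = 7.2/6.6 = 1.0909
P₀ = [ Σₙ₌₀^3 aⁿ/n! + a^4/(4!(1-ρ)) ]⁻¹
Σ = a^0/0! + a^1/1! + a^2/2! + a^3/3! = 1.0000 + 1.0909 + 0.5950 + 0.2164 = 2.9023
a^4/(4!(1-ρ)) = 1.4163/(24 × 0.7273) = 0.08114
P₀ = 1/(2.9023 + 0.08114) = 0.3352
Lq = P₀·a^4·ρ / (4!(1-ρ)²) = 0.3352 × 1.4163 × 0.2727 / (24 × 0.5289) = 0.01020
Wq = Lq/λ = 0.01020/7.2 = 0.001417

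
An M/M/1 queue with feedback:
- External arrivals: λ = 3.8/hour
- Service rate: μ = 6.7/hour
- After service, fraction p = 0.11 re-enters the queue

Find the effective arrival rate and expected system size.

Effective arrival rate: λ_eff = λ/(1-p) = 3.8/(1-0.11) = 3.8/0.89 = 4.26966
ρ = λ_eff/μ = 4.26966/6.7 = 0.63726
L = ρ/(1-ρ) = 0.63726/(1-0.63726) = 1.7568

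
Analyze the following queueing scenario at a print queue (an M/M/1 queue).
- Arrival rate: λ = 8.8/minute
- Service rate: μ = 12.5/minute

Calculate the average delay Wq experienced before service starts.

First, compute utilization: ρ = λ/μ = 8.8/12.5 = 0.7040
For M/M/1: Wq = λ/(μ(μ-λ))
Wq = 8.8/(12.5 × (12.5-8.8))
Wq = 8.8/(12.5 × 3.70)
Wq = 0.1903 minutes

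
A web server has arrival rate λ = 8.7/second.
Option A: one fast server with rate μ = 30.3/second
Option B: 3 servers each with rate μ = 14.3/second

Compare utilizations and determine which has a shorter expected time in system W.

Option A: single server μ = 30.3 (M/M/1)
  ρ_A = 8.7/30.3 = 0.2871
  W_A = 1/(μ-λ) = 1/(30.3-8.7) = 1/21.60 = 0.04630

Option B: 3 servers μ = 14.3 (M/M/3)
  ρ_B = λ/(cμ) = 8.7/(3×14.3) = 0.2028
  Offered load a = λ/μ = cρ = 8.7/14.3 = 0.6084
  P₀ = [ Σₙ₌₀^2 aⁿ/n! + a^3/(3!(1-ρ)) ]⁻¹
  Σ = a^0/0! + a^1/1! + a^2/2! = 1.0000 + 0.6084 + 0.1851 = 1.7935
  a^3/(3!(1-ρ)) = 0.2252/(6 × 0.7972) = 0.04708
  P₀ = 1/(1.7935 + 0.04708) = 0.5433
  Lq = P₀·a^3·ρ / (3!(1-ρ)²) = 0.5433 × 0.2252 × 0.2028 / (6 × 0.6355) = 0.006507
  Wq_B = Lq/λ = 0.006507/8.7 = 0.0007479
  W_B = Wq_B + 1/μ = 0.0007479 + 0.06993 = 0.07068

Since W_A = 0.04630 < W_B = 0.07068, Option A (single fast server) has the shorter time in system.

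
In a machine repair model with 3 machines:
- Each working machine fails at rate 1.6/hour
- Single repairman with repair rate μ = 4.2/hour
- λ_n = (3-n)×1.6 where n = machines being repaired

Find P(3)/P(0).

P(3)/P(0) = ∏_{i=0}^{3-1} λ_i/μ_{i+1}
= (3-0)×1.6/4.2 × (3-1)×1.6/4.2 × (3-2)×1.6/4.2
= 0.3317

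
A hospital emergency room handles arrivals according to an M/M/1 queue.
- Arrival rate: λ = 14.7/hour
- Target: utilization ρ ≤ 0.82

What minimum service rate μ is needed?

ρ = λ/μ, so μ = λ/ρ
μ ≥ 14.7/0.82 = 17.9268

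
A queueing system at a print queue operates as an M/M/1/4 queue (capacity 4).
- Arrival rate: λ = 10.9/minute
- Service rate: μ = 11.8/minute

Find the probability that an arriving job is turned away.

ρ = λ/μ = 10.9/11.8 = 0.92373
P₀ = (1-ρ)/(1-ρ^(K+1)) = (1-0.92373)/(1-0.92373^5) = 0.076270/0.32745 = 0.2329
P_K = P₀×ρ^K = 0.2329 × 0.92373^4 = 0.2329 × 0.7281 = 0.1696
Blocking probability = 16.96%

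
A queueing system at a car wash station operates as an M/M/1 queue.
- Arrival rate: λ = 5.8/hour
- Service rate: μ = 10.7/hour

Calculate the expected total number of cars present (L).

ρ = λ/μ = 5.8/10.7 = 0.5421
For M/M/1: L = λ/(μ-λ)
L = 5.8/(10.7-5.8) = 5.8/4.90
L = 1.1837 cars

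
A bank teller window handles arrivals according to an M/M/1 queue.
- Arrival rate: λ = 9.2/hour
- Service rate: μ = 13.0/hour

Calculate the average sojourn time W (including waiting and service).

First, compute utilization: ρ = λ/μ = 9.2/13.0 = 0.7077
For M/M/1: W = 1/(μ-λ)
W = 1/(13.0-9.2) = 1/3.80
W = 0.2632 hours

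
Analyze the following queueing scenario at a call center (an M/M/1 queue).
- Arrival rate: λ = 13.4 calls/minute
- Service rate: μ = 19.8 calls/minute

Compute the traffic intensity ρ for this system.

Server utilization: ρ = λ/μ
ρ = 13.4/19.8 = 0.6768
The server is busy 67.68% of the time.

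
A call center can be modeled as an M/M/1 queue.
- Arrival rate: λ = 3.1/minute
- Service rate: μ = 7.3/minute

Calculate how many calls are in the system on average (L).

ρ = λ/μ = 3.1/7.3 = 0.4247
For M/M/1: L = λ/(μ-λ)
L = 3.1/(7.3-3.1) = 3.1/4.20
L = 0.7381 calls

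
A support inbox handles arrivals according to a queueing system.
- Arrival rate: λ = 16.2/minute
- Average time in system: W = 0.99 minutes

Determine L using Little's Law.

Little's Law: L = λW
L = 16.2 × 0.99 = 16.0380 emails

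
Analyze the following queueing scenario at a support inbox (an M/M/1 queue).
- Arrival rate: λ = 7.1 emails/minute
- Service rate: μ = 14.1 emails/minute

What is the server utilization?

Server utilization: ρ = λ/μ
ρ = 7.1/14.1 = 0.5035
The server is busy 50.35% of the time.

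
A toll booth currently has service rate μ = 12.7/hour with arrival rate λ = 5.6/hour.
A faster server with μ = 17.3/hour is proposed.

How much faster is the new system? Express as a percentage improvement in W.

System 1: ρ₁ = 5.6/12.7 = 0.4409, W₁ = 1/(12.7-5.6) = 0.14085
System 2: ρ₂ = 5.6/17.3 = 0.3237, W₂ = 1/(17.3-5.6) = 0.085470
Improvement: (W₁-W₂)/W₁ = (0.14085-0.085470)/0.14085 = 39.32%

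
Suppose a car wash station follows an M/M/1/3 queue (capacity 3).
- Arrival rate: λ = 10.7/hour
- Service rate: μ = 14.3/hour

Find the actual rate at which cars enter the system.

ρ = λ/μ = 10.7/14.3 = 0.7483
P₀ = (1-ρ)/(1-ρ^(K+1)) = (1-0.7483)/(1-0.7483^4) = 0.25170/0.68645 = 0.3667
P_K = P₀×ρ^K = 0.3667 × 0.7483^3 = 0.3667 × 0.4190 = 0.1536
λ_eff = λ(1-P_K) = 10.7 × (1 - 0.15362) = 10.7 × 0.84638 = 9.0563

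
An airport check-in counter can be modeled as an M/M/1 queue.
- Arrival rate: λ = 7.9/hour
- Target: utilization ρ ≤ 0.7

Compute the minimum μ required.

ρ = λ/μ, so μ = λ/ρ
μ ≥ 7.9/0.7 = 11.2857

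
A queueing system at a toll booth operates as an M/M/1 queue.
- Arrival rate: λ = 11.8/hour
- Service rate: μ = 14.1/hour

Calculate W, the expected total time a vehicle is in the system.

First, compute utilization: ρ = λ/μ = 11.8/14.1 = 0.8369
For M/M/1: W = 1/(μ-λ)
W = 1/(14.1-11.8) = 1/2.30
W = 0.4348 hours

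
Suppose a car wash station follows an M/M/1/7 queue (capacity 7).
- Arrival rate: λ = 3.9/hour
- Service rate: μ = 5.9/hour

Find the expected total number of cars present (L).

ρ = λ/μ = 3.9/5.9 = 0.66102
P₀ = (1-ρ)/(1-ρ^(K+1)) = (1-0.66102)/(1-0.66102^8) = 0.3390/0.9635 = 0.3518
P_K = P₀×ρ^K = 0.3518 × 0.66102^7 = 0.3518 × 0.05514 = 0.01940
L = ρ[1 - (K+1)ρ^K + Kρ^(K+1)] / [(1-ρ)(1-ρ^(K+1))]
L = 0.66102 × (1 - 8×0.05514 + 7×0.03645) / ((1 - 0.66102) × (1 - 0.03645)) = 1.6474 cars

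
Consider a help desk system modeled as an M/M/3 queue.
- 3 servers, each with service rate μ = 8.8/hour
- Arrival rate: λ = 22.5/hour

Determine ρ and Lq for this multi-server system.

Traffic intensity: ρ = λ/(cμ) = 22.5/(3×8.8) = 0.8523
Since ρ = 0.8523 < 1, system is stable.
Offered load a = λ/μ = cρ = 22.5/8.8 = 2.5568
P₀ = [ Σₙ₌₀^2 aⁿ/n! + a^3/(3!(1-ρ)) ]⁻¹
Σ = a^0/0! + a^1/1! + a^2/2! = 1.0000 + 2.5568 + 3.2687 = 6.8255
a^3/(3!(1-ρ)) = 16.71474/(6 × 0.1477273) = 18.8577
P₀ = 1/(6.8255 + 18.8577) = 0.03894
Lq = P₀·a^3·ρ / (3!(1-ρ)²) = 0.0389361 × 16.7147 × 0.852273 / (6 × 0.0218233) = 4.2360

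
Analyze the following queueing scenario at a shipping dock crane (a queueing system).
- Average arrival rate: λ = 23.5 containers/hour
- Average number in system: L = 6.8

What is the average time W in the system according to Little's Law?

Little's Law: L = λW, so W = L/λ
W = 6.8/23.5 = 0.2894 hours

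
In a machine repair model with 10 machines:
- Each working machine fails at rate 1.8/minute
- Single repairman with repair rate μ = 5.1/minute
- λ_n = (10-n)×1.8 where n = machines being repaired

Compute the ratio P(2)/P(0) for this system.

P(2)/P(0) = ∏_{i=0}^{2-1} λ_i/μ_{i+1}
= (10-0)×1.8/5.1 × (10-1)×1.8/5.1
= 11.2111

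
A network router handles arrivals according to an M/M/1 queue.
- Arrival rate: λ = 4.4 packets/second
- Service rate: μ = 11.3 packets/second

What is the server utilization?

Server utilization: ρ = λ/μ
ρ = 4.4/11.3 = 0.3894
The server is busy 38.94% of the time.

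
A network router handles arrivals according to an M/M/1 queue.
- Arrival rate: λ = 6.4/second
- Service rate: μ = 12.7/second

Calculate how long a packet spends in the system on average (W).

First, compute utilization: ρ = λ/μ = 6.4/12.7 = 0.5039
For M/M/1: W = 1/(μ-λ)
W = 1/(12.7-6.4) = 1/6.30
W = 0.1587 seconds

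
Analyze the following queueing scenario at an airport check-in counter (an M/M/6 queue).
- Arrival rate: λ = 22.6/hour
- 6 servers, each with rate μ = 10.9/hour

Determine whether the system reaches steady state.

Stability requires ρ = λ/(cμ) < 1
ρ = 22.6/(6 × 10.9) = 22.6/65.40 = 0.3456
Since 0.3456 < 1, the system is STABLE.
The servers are busy 34.56% of the time.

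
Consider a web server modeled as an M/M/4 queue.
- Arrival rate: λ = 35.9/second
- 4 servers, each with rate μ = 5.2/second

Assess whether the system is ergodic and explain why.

Stability requires ρ = λ/(cμ) < 1
ρ = 35.9/(4 × 5.2) = 35.9/20.80 = 1.7260
Since 1.7260 ≥ 1, the system is UNSTABLE.
Need c > λ/μ = 35.9/5.2 = 6.90.
Minimum servers needed: c = 7.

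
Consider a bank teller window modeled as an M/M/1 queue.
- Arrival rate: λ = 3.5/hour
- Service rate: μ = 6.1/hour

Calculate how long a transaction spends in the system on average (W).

First, compute utilization: ρ = λ/μ = 3.5/6.1 = 0.5738
For M/M/1: W = 1/(μ-λ)
W = 1/(6.1-3.5) = 1/2.60
W = 0.3846 hours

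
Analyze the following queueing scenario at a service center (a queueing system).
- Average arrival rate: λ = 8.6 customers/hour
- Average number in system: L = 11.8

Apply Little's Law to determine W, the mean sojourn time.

Little's Law: L = λW, so W = L/λ
W = 11.8/8.6 = 1.3721 hours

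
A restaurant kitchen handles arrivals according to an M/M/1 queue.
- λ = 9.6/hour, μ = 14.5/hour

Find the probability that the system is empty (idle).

ρ = λ/μ = 9.6/14.5 = 0.6621
P(0) = 1 - ρ = 1 - 0.6621 = 0.3379
The server is idle 33.79% of the time.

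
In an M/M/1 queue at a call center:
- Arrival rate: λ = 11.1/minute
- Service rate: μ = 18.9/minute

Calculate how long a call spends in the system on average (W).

First, compute utilization: ρ = λ/μ = 11.1/18.9 = 0.5873
For M/M/1: W = 1/(μ-λ)
W = 1/(18.9-11.1) = 1/7.80
W = 0.1282 minutes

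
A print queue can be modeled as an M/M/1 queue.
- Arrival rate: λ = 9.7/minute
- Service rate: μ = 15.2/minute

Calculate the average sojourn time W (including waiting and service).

First, compute utilization: ρ = λ/μ = 9.7/15.2 = 0.6382
For M/M/1: W = 1/(μ-λ)
W = 1/(15.2-9.7) = 1/5.50
W = 0.1818 minutes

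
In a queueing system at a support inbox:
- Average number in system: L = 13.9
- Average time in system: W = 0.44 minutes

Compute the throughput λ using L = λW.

Little's Law: L = λW, so λ = L/W
λ = 13.9/0.44 = 31.5909 emails/minute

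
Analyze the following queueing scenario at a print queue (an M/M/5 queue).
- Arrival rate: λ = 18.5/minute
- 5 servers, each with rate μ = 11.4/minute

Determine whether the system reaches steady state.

Stability requires ρ = λ/(cμ) < 1
ρ = 18.5/(5 × 11.4) = 18.5/57.00 = 0.3246
Since 0.3246 < 1, the system is STABLE.
The servers are busy 32.46% of the time.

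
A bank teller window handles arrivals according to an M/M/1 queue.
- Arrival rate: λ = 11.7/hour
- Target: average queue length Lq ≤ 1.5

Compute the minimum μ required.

For M/M/1: Lq = λ²/(μ(μ-λ))
Need Lq ≤ 1.5, i.e. μ(μ-λ) ≥ λ²/1.5
μ² - 11.7μ - 136.89/1.5 ≥ 0  →  μ² - 11.7μ - 91.2600 ≥ 0
Quadratic formula (positive root): μ = [λ + √(λ² + 4×91.2600)]/2
Discriminant: 136.89 + 4×91.2600 = 501.9300, √501.9300 = 22.4038
μ ≥ (11.7 + 22.4038)/2 = 17.0519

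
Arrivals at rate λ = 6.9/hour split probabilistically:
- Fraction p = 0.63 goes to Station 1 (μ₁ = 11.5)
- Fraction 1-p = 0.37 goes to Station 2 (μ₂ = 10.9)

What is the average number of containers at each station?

Effective rates: λ₁ = 6.9×0.63 = 4.347, λ₂ = 6.9×0.37 = 2.553
Station 1: ρ₁ = 4.347/11.5 = 0.3780, L₁ = ρ₁/(1-ρ₁) = 0.3780/(1-0.3780) = 0.6077
Station 2: ρ₂ = 2.553/10.9 = 0.23422, L₂ = ρ₂/(1-ρ₂) = 0.23422/(1-0.23422) = 0.3059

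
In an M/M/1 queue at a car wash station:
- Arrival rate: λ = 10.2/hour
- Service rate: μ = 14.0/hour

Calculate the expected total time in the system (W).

First, compute utilization: ρ = λ/μ = 10.2/14.0 = 0.7286
For M/M/1: W = 1/(μ-λ)
W = 1/(14.0-10.2) = 1/3.80
W = 0.2632 hours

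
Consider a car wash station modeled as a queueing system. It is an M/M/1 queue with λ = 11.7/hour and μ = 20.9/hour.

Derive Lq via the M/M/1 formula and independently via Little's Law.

Method 1 (direct): Lq = λ²/(μ(μ-λ)) = 136.89/(20.9 × 9.20) = 0.7119

Method 2 (Little's Law):
W = 1/(μ-λ) = 1/9.20 = 0.1087
Wq = W - 1/μ = 0.1087 - 0.04785 = 0.06085
Lq = λWq = 11.7 × 0.06085 = 0.7119 ✔ (matches Method 1)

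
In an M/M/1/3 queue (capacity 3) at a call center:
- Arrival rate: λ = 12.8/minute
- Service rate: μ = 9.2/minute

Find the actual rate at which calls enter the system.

ρ = λ/μ = 12.8/9.2 = 1.3913
P₀ = (1-ρ)/(1-ρ^(K+1)) = (1-1.3913)/(1-1.3913^4) = -0.3913/-2.7470 = 0.1424
P_K = P₀×ρ^K = 0.14245 × 1.3913^3 = 0.14245 × 2.6932 = 0.3836
λ_eff = λ(1-P_K) = 12.8 × (1 - 0.38363) = 12.8 × 0.61637 = 7.8895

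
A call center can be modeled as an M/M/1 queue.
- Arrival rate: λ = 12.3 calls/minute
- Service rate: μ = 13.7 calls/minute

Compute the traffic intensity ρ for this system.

Server utilization: ρ = λ/μ
ρ = 12.3/13.7 = 0.8978
The server is busy 89.78% of the time.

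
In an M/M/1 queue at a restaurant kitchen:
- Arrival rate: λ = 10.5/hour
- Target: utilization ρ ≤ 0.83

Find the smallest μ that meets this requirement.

ρ = λ/μ, so μ = λ/ρ
μ ≥ 10.5/0.83 = 12.6506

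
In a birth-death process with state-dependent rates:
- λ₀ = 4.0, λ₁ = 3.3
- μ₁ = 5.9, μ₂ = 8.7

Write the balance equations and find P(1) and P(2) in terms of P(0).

Balance equations:
State 0: λ₀P₀ = μ₁P₁ → P₁ = (λ₀/μ₁)P₀ = (4.0/5.9)P₀ = 0.6780P₀
State 1: P₂ = (λ₀λ₁)/(μ₁μ₂)P₀ = (4.0×3.3)/(5.9×8.7)P₀ = 0.2572P₀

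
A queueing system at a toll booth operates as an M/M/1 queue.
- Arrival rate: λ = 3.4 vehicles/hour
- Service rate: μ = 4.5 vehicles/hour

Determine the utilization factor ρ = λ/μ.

Server utilization: ρ = λ/μ
ρ = 3.4/4.5 = 0.7556
The server is busy 75.56% of the time.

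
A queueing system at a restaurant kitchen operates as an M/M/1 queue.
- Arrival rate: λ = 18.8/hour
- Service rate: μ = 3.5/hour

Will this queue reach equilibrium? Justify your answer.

Stability requires ρ = λ/(cμ) < 1
ρ = 18.8/(1 × 3.5) = 18.8/3.50 = 5.3714
Since 5.3714 ≥ 1, the system is UNSTABLE.
Queue grows without bound. Need μ > λ = 18.8.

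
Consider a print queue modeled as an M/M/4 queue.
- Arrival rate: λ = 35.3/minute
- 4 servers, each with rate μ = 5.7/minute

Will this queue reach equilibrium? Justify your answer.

Stability requires ρ = λ/(cμ) < 1
ρ = 35.3/(4 × 5.7) = 35.3/22.80 = 1.5482
Since 1.5482 ≥ 1, the system is UNSTABLE.
Need c > λ/μ = 35.3/5.7 = 6.19.
Minimum servers needed: c = 7.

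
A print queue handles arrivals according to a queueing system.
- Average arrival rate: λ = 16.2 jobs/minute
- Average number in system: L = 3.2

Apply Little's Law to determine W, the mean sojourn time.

Little's Law: L = λW, so W = L/λ
W = 3.2/16.2 = 0.1975 minutes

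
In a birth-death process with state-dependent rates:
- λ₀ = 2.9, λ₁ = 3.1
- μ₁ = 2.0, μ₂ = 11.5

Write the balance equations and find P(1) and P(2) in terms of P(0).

Balance equations:
State 0: λ₀P₀ = μ₁P₁ → P₁ = (λ₀/μ₁)P₀ = (2.9/2.0)P₀ = 1.4500P₀
State 1: P₂ = (λ₀λ₁)/(μ₁μ₂)P₀ = (2.9×3.1)/(2.0×11.5)P₀ = 0.3909P₀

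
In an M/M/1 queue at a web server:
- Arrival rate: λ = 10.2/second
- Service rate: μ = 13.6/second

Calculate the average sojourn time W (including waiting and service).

First, compute utilization: ρ = λ/μ = 10.2/13.6 = 0.7500
For M/M/1: W = 1/(μ-λ)
W = 1/(13.6-10.2) = 1/3.40
W = 0.2941 seconds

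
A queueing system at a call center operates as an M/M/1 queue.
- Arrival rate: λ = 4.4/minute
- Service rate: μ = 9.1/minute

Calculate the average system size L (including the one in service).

ρ = λ/μ = 4.4/9.1 = 0.4835
For M/M/1: L = λ/(μ-λ)
L = 4.4/(9.1-4.4) = 4.4/4.70
L = 0.9362 calls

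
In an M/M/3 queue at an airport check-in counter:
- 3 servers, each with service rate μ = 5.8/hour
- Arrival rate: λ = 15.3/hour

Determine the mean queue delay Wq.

Traffic intensity: ρ = λ/(cμ) = 15.3/(3×5.8) = 0.8793
Since ρ = 0.8793 < 1, system is stable.
Offered load a = λ/μ = cρ = 15.3/5.8 = 2.6379
P₀ = [ Σₙ₌₀^2 aⁿ/n! + a^3/(3!(1-ρ)) ]⁻¹
Σ = a^0/0! + a^1/1! + a^2/2! = 1.00000 + 2.63793 + 3.47934 = 7.1173
a^3/(3!(1-ρ)) = 18.35652/(6 × 0.1206897) = 25.3495
P₀ = 1/(7.1173 + 25.3495) = 0.03080
Lq = P₀·a^3·ρ / (3!(1-ρ)²) = 0.030801 × 18.3565 × 0.87931 / (6 × 0.014566) = 5.6886
Wq = Lq/λ = 5.6886/15.3 = 0.3718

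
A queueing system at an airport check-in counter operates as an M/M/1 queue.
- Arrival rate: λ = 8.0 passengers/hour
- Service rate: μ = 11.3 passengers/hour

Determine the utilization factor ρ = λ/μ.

Server utilization: ρ = λ/μ
ρ = 8.0/11.3 = 0.7080
The server is busy 70.80% of the time.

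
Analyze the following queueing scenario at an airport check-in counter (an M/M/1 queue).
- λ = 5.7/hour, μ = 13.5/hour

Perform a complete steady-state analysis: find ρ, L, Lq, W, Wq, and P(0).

Step 1: ρ = λ/μ = 5.7/13.5 = 0.4222
Step 2: L = λ/(μ-λ) = 5.7/7.80 = 0.7308
Step 3: Lq = λ²/(μ(μ-λ)) = 32.49/(13.5×7.80) = 0.3085
Step 4: W = 1/(μ-λ) = 1/7.80 = 0.12821
Step 5: Wq = λ/(μ(μ-λ)) = 5.7/(13.5×7.80) = 0.05413
Step 6: P(0) = 1-ρ = 0.5778
Verify: L = λW = 5.7×0.12821 = 0.7308 ✔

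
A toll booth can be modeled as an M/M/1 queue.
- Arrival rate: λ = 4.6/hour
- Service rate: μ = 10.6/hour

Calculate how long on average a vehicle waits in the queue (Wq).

First, compute utilization: ρ = λ/μ = 4.6/10.6 = 0.4340
For M/M/1: Wq = λ/(μ(μ-λ))
Wq = 4.6/(10.6 × (10.6-4.6))
Wq = 4.6/(10.6 × 6.00)
Wq = 0.07233 hours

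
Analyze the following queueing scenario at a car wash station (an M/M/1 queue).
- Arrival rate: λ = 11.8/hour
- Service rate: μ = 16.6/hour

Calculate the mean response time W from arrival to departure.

First, compute utilization: ρ = λ/μ = 11.8/16.6 = 0.7108
For M/M/1: W = 1/(μ-λ)
W = 1/(16.6-11.8) = 1/4.80
W = 0.2083 hours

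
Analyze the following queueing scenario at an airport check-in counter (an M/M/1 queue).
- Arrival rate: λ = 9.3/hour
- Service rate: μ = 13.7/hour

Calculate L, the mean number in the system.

ρ = λ/μ = 9.3/13.7 = 0.6788
For M/M/1: L = λ/(μ-λ)
L = 9.3/(13.7-9.3) = 9.3/4.40
L = 2.1136 passengers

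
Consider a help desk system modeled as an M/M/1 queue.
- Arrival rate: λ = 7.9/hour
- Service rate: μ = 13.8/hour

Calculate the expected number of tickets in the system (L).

ρ = λ/μ = 7.9/13.8 = 0.5725
For M/M/1: L = λ/(μ-λ)
L = 7.9/(13.8-7.9) = 7.9/5.90
L = 1.3390 tickets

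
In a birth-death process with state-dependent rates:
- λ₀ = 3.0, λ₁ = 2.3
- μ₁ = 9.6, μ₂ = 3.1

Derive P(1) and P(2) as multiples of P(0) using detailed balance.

Balance equations:
State 0: λ₀P₀ = μ₁P₁ → P₁ = (λ₀/μ₁)P₀ = (3.0/9.6)P₀ = 0.3125P₀
State 1: P₂ = (λ₀λ₁)/(μ₁μ₂)P₀ = (3.0×2.3)/(9.6×3.1)P₀ = 0.2319P₀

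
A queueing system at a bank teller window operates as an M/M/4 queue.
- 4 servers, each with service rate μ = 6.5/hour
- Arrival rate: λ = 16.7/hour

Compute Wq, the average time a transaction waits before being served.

Traffic intensity: ρ = λ/(cμ) = 16.7/(4×6.5) = 0.6423
Since ρ = 0.6423 < 1, system is stable.
Offered load a = λ/μ = cρ = 16.7/6.5 = 2.5692
P₀ = [ Σₙ₌₀^3 aⁿ/n! + a^4/(4!(1-ρ)) ]⁻¹
Σ = a^0/0! + a^1/1! + a^2/2! + a^3/3! = 1.0000 + 2.5692 + 3.3005 + 2.8266 = 9.6963
a^4/(4!(1-ρ)) = 43.57250/(24 × 0.3576923) = 5.0756
P₀ = 1/(9.6963 + 5.0756) = 0.06770
Lq = P₀·a^4·ρ / (4!(1-ρ)²) = 0.067696 × 43.5725 × 0.64231 / (24 × 0.12794) = 0.6170
Wq = Lq/λ = 0.6170/16.7 = 0.03695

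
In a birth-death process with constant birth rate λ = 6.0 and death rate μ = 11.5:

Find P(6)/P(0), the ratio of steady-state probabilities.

For constant rates: P(n)/P(0) = (λ/μ)^n
P(6)/P(0) = (6.0/11.5)^6 = 0.52174^6 = 0.02017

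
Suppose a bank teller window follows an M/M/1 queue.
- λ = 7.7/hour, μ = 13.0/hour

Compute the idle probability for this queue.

ρ = λ/μ = 7.7/13.0 = 0.5923
P(0) = 1 - ρ = 1 - 0.5923 = 0.4077
The server is idle 40.77% of the time.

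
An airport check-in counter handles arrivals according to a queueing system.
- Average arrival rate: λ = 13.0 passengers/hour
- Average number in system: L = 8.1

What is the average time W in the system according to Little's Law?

Little's Law: L = λW, so W = L/λ
W = 8.1/13.0 = 0.6231 hours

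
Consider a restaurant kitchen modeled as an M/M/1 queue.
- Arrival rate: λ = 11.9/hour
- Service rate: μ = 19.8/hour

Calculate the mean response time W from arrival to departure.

First, compute utilization: ρ = λ/μ = 11.9/19.8 = 0.6010
For M/M/1: W = 1/(μ-λ)
W = 1/(19.8-11.9) = 1/7.90
W = 0.1266 hours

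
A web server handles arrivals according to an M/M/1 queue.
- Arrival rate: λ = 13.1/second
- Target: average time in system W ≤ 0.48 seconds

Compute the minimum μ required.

For M/M/1: W = 1/(μ-λ)
Need W ≤ 0.48, so 1/(μ-λ) ≤ 0.48
μ - λ ≥ 1/0.48 = 2.0833
μ ≥ 13.1 + 2.0833 = 15.1833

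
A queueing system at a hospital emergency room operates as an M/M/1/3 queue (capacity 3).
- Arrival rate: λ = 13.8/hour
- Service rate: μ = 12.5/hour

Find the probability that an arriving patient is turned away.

ρ = λ/μ = 13.8/12.5 = 1.1040
P₀ = (1-ρ)/(1-ρ^(K+1)) = (1-1.1040)/(1-1.1040^4) = -0.1040/-0.4855 = 0.2142
P_K = P₀×ρ^K = 0.2142 × 1.1040^3 = 0.2142 × 1.3456 = 0.2882
Blocking probability = 28.82%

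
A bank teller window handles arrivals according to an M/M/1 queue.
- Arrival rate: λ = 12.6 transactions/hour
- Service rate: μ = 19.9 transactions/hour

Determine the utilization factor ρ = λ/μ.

Server utilization: ρ = λ/μ
ρ = 12.6/19.9 = 0.6332
The server is busy 63.32% of the time.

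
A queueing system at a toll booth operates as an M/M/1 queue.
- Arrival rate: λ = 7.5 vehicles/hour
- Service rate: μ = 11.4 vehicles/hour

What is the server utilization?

Server utilization: ρ = λ/μ
ρ = 7.5/11.4 = 0.6579
The server is busy 65.79% of the time.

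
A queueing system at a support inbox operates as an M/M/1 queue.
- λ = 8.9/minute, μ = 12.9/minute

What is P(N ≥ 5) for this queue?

ρ = λ/μ = 8.9/12.9 = 0.6899
P(N ≥ n) = ρⁿ
P(N ≥ 5) = 0.6899^5
P(N ≥ 5) = 0.1563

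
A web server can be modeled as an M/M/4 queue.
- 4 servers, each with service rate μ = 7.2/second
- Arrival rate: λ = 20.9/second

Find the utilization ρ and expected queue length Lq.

Traffic intensity: ρ = λ/(cμ) = 20.9/(4×7.2) = 0.7257
Since ρ = 0.7257 < 1, system is stable.
Offered load a = λ/μ = cρ = 20.9/7.2 = 2.9028
P₀ = [ Σₙ₌₀^3 aⁿ/n! + a^4/(4!(1-ρ)) ]⁻¹
Σ = a^0/0! + a^1/1! + a^2/2! + a^3/3! = 1.0000 + 2.9028 + 4.2131 + 4.0765 = 12.1924
a^4/(4!(1-ρ)) = 70.9995/(24 × 0.274306) = 10.7847
P₀ = 1/(12.1924 + 10.7847) = 0.04352
Lq = P₀·a^4·ρ / (4!(1-ρ)²) = 0.043522 × 70.9995 × 0.72569 / (24 × 0.075244) = 1.2417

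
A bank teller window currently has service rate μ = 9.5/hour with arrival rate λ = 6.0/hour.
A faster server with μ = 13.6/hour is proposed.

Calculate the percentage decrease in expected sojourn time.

System 1: ρ₁ = 6.0/9.5 = 0.6316, W₁ = 1/(9.5-6.0) = 0.28571
System 2: ρ₂ = 6.0/13.6 = 0.4412, W₂ = 1/(13.6-6.0) = 0.13158
Improvement: (W₁-W₂)/W₁ = (0.28571-0.13158)/0.28571 = 53.95%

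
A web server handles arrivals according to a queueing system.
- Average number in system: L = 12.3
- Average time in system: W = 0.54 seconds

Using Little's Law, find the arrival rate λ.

Little's Law: L = λW, so λ = L/W
λ = 12.3/0.54 = 22.7778 requests/second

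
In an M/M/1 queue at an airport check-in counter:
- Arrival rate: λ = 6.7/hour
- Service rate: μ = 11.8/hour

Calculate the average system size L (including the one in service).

ρ = λ/μ = 6.7/11.8 = 0.5678
For M/M/1: L = λ/(μ-λ)
L = 6.7/(11.8-6.7) = 6.7/5.10
L = 1.3137 passengers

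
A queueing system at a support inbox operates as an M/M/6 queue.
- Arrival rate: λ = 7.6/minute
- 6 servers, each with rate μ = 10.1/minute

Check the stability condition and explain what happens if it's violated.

Stability requires ρ = λ/(cμ) < 1
ρ = 7.6/(6 × 10.1) = 7.6/60.60 = 0.1254
Since 0.1254 < 1, the system is STABLE.
The servers are busy 12.54% of the time.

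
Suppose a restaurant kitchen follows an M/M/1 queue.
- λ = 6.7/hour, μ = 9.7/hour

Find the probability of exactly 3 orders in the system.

ρ = λ/μ = 6.7/9.7 = 0.6907
P(n) = (1-ρ)ρⁿ
P(3) = (1-0.6907) × 0.6907^3
P(3) = 0.3093 × 0.3295
P(3) = 0.1019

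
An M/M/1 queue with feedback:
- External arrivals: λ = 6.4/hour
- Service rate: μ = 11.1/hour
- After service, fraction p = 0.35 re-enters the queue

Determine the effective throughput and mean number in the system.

Effective arrival rate: λ_eff = λ/(1-p) = 6.4/(1-0.35) = 6.4/0.65 = 9.84615
ρ = λ_eff/μ = 9.84615/11.1 = 0.887041
L = ρ/(1-ρ) = 0.887041/(1-0.887041) = 7.8528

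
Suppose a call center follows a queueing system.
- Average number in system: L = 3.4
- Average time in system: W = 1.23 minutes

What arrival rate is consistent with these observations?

Little's Law: L = λW, so λ = L/W
λ = 3.4/1.23 = 2.7642 calls/minute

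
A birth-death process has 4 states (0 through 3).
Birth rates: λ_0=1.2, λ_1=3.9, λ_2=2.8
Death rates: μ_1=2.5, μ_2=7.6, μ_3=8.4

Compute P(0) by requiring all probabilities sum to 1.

Ratios P(n)/P(0) = (λ₀···λₙ₋₁)/(μ₁···μₙ):
P(1)/P(0) = (1.2)/(2.5) = 0.4800
P(2)/P(0) = (1.2×3.9)/(2.5×7.6) = 0.2463
P(3)/P(0) = (1.2×3.9×2.8)/(2.5×7.6×8.4) = 0.08211

Normalization: ∑ P(n) = 1
P(0) × (1.0000 + 0.4800 + 0.2463 + 0.08211) = 1
P(0) × 1.8084 = 1
P(0) = 1/1.8084 = 0.5530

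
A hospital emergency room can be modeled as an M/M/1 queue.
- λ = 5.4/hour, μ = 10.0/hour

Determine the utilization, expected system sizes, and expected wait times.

Step 1: ρ = λ/μ = 5.4/10.0 = 0.5400
Step 2: L = λ/(μ-λ) = 5.4/4.60 = 1.1739
Step 3: Lq = λ²/(μ(μ-λ)) = 29.16/(10.0×4.60) = 0.6339
Step 4: W = 1/(μ-λ) = 1/4.60 = 0.21739
Step 5: Wq = λ/(μ(μ-λ)) = 5.4/(10.0×4.60) = 0.1174
Step 6: P(0) = 1-ρ = 0.4600
Verify: L = λW = 5.4×0.21739 = 1.1739 ✔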